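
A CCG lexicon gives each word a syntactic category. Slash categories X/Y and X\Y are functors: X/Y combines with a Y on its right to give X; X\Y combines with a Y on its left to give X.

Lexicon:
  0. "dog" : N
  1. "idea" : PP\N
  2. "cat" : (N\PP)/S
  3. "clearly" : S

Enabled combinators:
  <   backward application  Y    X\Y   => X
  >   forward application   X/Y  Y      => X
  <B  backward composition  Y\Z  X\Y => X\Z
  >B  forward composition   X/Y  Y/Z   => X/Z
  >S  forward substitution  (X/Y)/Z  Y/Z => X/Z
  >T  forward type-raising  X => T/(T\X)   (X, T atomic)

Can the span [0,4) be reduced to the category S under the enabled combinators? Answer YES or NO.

NO

N PP\N (N\PP)/S S
CKY chart[0,4] = {N, N/(N\N), N/(S\S), NP/(NP\N), PP/(PP\N), S/(S\N)}; S ∉ chart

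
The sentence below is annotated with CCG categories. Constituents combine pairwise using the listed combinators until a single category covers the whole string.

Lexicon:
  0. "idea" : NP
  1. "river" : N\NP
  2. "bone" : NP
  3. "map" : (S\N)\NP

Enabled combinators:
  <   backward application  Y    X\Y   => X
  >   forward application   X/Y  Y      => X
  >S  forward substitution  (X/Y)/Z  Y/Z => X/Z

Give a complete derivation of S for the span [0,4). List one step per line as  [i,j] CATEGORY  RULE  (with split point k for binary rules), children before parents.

[0,4] S   <
  [0,2] N   <
    [0,1] "idea" : NP
    [1,2] "river" : N\NP
  [2,4] S\N   <
    [2,3] "bone" : NP
    [3,4] "map" : (S\N)\NP

[0,1] NP  lex  "idea"
[1,2] N\NP  lex  "river"
[0,2] N  <  k=1
[2,3] NP  lex  "bone"
[3,4] (S\N)\NP  lex  "map"
[2,4] S\N  <  k=3
[0,4] S  <  k=2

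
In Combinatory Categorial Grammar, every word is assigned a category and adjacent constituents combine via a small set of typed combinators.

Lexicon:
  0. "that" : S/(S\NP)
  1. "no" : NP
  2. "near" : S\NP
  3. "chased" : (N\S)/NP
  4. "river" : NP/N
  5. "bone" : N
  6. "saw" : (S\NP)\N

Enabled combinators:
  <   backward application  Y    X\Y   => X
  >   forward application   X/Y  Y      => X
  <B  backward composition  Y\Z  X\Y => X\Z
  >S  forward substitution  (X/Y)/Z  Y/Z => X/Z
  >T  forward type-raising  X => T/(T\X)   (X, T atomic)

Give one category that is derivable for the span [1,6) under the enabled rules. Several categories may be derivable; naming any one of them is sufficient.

N

[0,7] S   >
  [0,1] "that" : S/(S\NP)
  [1,7] S\NP   <
    [1,6] N   <
      [1,3] S   <
        [1,2] "no" : NP
        [2,3] "near" : S\NP
      [3,6] N\S   >
        [3,4] "chased" : (N\S)/NP
        [4,6] NP   >
          [4,5] "river" : NP/N
          [5,6] "bone" : N
    [6,7] "saw" : (S\NP)\N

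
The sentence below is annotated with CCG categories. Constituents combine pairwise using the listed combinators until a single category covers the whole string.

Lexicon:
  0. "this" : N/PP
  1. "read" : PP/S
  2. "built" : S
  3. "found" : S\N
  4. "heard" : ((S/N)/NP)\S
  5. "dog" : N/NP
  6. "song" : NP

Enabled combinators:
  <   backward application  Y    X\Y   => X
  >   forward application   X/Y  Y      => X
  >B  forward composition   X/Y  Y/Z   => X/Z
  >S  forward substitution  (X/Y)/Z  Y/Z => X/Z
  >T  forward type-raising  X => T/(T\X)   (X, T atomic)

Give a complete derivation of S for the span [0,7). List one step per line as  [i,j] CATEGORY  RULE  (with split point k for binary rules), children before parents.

[0,1] N/PP  lex  "this"
[1,2] PP/S  lex  "read"
[2,3] S  lex  "built"
[1,3] PP  >  k=2
[0,3] N  >  k=1
[3,4] S\N  lex  "found"
[0,4] S  <  k=3
[4,5] ((S/N)/NP)\S  lex  "heard"
[0,5] (S/N)/NP  <  k=4
[5,6] N/NP  lex  "dog"
[0,6] S/NP  >S  k=5
[6,7] NP  lex  "song"
[0,7] S  >  k=6

[0,7] S   >
  [0,6] S/NP   >S
    [0,5] (S/N)/NP   <
      [0,4] S   <
        [0,3] N   >
          [0,1] "this" : N/PP
          [1,3] PP   >
            [1,2] "read" : PP/S
            [2,3] "built" : S
        [3,4] "found" : S\N
      [4,5] "heard" : ((S/N)/NP)\S
    [5,6] "dog" : N/NP
  [6,7] "song" : NP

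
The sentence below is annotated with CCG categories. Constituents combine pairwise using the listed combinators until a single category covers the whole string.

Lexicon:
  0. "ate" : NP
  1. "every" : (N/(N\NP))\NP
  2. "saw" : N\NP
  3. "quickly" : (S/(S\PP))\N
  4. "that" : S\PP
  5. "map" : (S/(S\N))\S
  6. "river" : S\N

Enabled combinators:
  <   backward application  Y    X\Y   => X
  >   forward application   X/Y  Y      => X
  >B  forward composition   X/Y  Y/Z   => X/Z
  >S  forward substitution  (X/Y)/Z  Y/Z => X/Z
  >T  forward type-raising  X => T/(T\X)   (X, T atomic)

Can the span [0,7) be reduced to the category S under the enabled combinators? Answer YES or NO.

YES

[0,7] S   >
  [0,6] S/(S\N)   <
    [0,5] S   >
      [0,4] S/(S\PP)   <
        [0,3] N   >
          [0,2] N/(N\NP)   <
            [0,1] "ate" : NP
            [1,2] "every" : (N/(N\NP))\NP
          [2,3] "saw" : N\NP
        [3,4] "quickly" : (S/(S\PP))\N
      [4,5] "that" : S\PP
    [5,6] "map" : (S/(S\N))\S
  [6,7] "river" : S\N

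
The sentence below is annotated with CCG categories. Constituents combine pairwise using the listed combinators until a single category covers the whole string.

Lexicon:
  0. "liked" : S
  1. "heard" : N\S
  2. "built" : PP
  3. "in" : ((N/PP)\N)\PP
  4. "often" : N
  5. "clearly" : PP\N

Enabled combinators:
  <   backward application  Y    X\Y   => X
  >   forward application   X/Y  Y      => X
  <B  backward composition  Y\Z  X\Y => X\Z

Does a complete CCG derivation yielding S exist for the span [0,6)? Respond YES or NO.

NO

S N\S PP ((N/PP)\N)\PP N PP\N
CKY chart[0,6] = {N}; S ∉ chart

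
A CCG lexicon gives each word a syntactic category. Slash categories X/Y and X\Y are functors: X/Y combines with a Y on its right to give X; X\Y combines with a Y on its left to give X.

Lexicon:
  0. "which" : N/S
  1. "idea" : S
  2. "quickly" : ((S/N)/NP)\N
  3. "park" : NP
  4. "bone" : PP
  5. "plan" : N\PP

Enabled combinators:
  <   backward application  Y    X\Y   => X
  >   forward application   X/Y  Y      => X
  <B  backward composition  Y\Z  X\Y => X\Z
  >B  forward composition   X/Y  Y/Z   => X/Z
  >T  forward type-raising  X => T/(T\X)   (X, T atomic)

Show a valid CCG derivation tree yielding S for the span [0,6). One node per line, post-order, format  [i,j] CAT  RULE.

[0,6] S   >
  [0,4] S/N   >
    [0,3] (S/N)/NP   <
      [0,2] N   >
        [0,1] "which" : N/S
        [1,2] "idea" : S
      [2,3] "quickly" : ((S/N)/NP)\N
    [3,4] "park" : NP
  [4,6] N   >
    [4,5] N/(N\PP)   >T
      [4,5] "bone" : PP
    [5,6] "plan" : N\PP

[0,1] N/S  lex  "which"
[1,2] S  lex  "idea"
[0,2] N  >  k=1
[2,3] ((S/N)/NP)\N  lex  "quickly"
[0,3] (S/N)/NP  <  k=2
[3,4] NP  lex  "park"
[0,4] S/N  >  k=3
[4,5] PP  lex  "bone"
[4,5] N/(N\PP)  >T
[5,6] N\PP  lex  "plan"
[4,6] N  >  k=5
[0,6] S  >  k=4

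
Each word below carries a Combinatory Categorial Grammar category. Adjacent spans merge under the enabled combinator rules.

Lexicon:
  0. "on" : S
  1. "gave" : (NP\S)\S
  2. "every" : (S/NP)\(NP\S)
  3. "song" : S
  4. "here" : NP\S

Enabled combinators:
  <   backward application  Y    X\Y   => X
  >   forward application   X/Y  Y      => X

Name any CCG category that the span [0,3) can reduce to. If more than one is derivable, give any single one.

[0,5] S   >
  [0,3] S/NP   <
    [0,2] NP\S   <
      [0,1] "on" : S
      [1,2] "gave" : (NP\S)\S
    [2,3] "every" : (S/NP)\(NP\S)
  [3,5] NP   <
    [3,4] "song" : S
    [4,5] "here" : NP\S

S/NP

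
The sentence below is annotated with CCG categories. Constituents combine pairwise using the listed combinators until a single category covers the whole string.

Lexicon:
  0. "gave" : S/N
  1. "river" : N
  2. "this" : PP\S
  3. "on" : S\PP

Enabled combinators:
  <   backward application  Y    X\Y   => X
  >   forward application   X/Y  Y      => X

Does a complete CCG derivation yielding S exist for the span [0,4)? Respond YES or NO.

[0,4] S   <
  [0,3] PP   <
    [0,2] S   >
      [0,1] "gave" : S/N
      [1,2] "river" : N
    [2,3] "this" : PP\S
  [3,4] "on" : S\PP

YES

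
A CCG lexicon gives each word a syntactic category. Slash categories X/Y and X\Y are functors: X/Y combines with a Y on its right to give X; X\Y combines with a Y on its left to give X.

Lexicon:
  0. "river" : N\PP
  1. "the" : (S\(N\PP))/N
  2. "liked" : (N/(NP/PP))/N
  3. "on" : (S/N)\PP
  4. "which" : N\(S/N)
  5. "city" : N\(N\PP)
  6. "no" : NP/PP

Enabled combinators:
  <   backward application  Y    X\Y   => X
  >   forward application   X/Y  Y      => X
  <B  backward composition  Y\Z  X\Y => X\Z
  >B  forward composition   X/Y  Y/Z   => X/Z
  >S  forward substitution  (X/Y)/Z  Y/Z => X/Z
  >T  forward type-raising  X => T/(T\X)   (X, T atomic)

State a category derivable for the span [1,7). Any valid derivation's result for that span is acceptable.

[0,7] S   <
  [0,1] "river" : N\PP
  [1,7] S\(N\PP)   >
    [1,2] "the" : (S\(N\PP))/N
    [2,7] N   >
      [2,6] N/(NP/PP)   >
        [2,3] "liked" : (N/(NP/PP))/N
        [3,6] N   <
          [3,5] N\PP   <B
            [3,4] "on" : (S/N)\PP
            [4,5] "which" : N\(S/N)
          [5,6] "city" : N\(N\PP)
      [6,7] "no" : NP/PP

S\(N\PP)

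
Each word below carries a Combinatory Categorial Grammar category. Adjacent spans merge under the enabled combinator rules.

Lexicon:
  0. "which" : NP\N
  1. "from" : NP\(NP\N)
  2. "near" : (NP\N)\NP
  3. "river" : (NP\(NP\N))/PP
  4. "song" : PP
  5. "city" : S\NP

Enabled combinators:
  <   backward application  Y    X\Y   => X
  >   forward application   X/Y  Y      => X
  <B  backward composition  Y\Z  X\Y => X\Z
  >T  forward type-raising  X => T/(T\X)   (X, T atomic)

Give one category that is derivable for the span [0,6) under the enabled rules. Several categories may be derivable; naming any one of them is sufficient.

S

[0,6] S   <
  [0,5] NP   <
    [0,3] NP\N   <
      [0,2] NP   <
        [0,1] "which" : NP\N
        [1,2] "from" : NP\(NP\N)
      [2,3] "near" : (NP\N)\NP
    [3,5] NP\(NP\N)   >
      [3,4] "river" : (NP\(NP\N))/PP
      [4,5] "song" : PP
  [5,6] "city" : S\NP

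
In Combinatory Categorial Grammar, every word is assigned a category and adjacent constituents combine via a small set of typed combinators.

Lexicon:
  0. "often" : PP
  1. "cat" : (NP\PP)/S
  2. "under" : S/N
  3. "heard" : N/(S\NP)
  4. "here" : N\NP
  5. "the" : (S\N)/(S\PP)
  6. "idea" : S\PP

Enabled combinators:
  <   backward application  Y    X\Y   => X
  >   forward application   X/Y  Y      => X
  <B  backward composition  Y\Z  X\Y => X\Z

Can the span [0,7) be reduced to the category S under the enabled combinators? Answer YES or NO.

PP (NP\PP)/S S/N N/(S\NP) N\NP (S\N)/(S\PP) S\PP
CKY chart[0,7] = {NP}; S ∉ chart

NO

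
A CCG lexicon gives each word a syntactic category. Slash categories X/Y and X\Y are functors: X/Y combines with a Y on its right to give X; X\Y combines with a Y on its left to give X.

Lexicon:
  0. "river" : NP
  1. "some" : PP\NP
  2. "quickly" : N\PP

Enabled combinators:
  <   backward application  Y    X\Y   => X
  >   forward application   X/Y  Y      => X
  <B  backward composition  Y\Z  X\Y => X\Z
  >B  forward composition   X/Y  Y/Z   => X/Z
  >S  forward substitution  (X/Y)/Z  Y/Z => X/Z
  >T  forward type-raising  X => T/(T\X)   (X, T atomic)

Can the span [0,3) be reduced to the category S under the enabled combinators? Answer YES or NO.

NP PP\NP N\PP
CKY chart[0,3] = {N, N/(N\N), NP/(NP\N), PP/(PP\N), S/(S\N)}; S ∉ chart

NO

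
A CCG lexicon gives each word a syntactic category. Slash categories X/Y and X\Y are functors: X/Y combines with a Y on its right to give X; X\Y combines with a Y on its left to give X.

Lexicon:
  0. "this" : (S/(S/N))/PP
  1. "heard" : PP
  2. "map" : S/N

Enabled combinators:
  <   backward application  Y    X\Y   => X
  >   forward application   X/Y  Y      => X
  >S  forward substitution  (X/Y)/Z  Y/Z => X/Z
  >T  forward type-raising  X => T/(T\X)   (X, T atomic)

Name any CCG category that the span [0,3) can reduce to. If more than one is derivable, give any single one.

S

[0,3] S   >
  [0,2] S/(S/N)   >
    [0,1] "this" : (S/(S/N))/PP
    [1,2] "heard" : PP
  [2,3] "map" : S/N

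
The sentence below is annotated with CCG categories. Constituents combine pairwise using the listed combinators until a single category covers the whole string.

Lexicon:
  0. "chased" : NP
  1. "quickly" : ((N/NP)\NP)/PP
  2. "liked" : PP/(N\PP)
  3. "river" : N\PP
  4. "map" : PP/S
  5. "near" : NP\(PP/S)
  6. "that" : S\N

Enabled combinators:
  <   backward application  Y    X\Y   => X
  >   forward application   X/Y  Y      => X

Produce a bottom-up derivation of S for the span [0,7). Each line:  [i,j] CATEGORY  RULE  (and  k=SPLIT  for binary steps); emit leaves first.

[0,1] NP  lex  "chased"
[1,2] ((N/NP)\NP)/PP  lex  "quickly"
[2,3] PP/(N\PP)  lex  "liked"
[3,4] N\PP  lex  "river"
[2,4] PP  >  k=3
[1,4] (N/NP)\NP  >  k=2
[0,4] N/NP  <  k=1
[4,5] PP/S  lex  "map"
[5,6] NP\(PP/S)  lex  "near"
[4,6] NP  <  k=5
[0,6] N  >  k=4
[6,7] S\N  lex  "that"
[0,7] S  <  k=6

[0,7] S   <
  [0,6] N   >
    [0,4] N/NP   <
      [0,1] "chased" : NP
      [1,4] (N/NP)\NP   >
        [1,2] "quickly" : ((N/NP)\NP)/PP
        [2,4] PP   >
          [2,3] "liked" : PP/(N\PP)
          [3,4] "river" : N\PP
    [4,6] NP   <
      [4,5] "map" : PP/S
      [5,6] "near" : NP\(PP/S)
  [6,7] "that" : S\N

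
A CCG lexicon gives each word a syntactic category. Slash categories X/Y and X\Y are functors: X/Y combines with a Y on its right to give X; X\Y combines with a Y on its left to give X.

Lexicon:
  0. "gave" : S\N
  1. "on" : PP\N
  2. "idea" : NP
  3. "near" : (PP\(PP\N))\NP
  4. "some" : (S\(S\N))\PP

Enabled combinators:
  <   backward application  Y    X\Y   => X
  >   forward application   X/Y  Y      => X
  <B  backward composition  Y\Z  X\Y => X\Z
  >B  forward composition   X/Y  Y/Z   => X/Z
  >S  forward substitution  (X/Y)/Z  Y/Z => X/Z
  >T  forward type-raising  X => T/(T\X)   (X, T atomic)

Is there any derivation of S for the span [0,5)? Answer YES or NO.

YES

[0,5] S   <
  [0,1] "gave" : S\N
  [1,5] S\(S\N)   <
    [1,4] PP   <
      [1,2] "on" : PP\N
      [2,4] PP\(PP\N)   <
        [2,3] "idea" : NP
        [3,4] "near" : (PP\(PP\N))\NP
    [4,5] "some" : (S\(S\N))\PP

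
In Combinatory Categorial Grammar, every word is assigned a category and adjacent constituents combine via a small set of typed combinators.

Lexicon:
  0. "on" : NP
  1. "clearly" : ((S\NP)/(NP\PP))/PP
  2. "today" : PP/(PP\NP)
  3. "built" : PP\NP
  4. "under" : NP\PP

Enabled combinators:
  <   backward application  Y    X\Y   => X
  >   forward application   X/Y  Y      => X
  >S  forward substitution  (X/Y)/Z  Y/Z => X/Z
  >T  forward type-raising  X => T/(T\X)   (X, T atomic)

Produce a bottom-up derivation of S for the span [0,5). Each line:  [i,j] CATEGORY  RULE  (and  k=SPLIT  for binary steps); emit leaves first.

[0,1] NP  lex  "on"
[1,2] ((S\NP)/(NP\PP))/PP  lex  "clearly"
[2,3] PP/(PP\NP)  lex  "today"
[3,4] PP\NP  lex  "built"
[2,4] PP  >  k=3
[1,4] (S\NP)/(NP\PP)  >  k=2
[4,5] NP\PP  lex  "under"
[1,5] S\NP  >  k=4
[0,5] S  <  k=1

[0,5] S   <
  [0,1] "on" : NP
  [1,5] S\NP   >
    [1,4] (S\NP)/(NP\PP)   >
      [1,2] "clearly" : ((S\NP)/(NP\PP))/PP
      [2,4] PP   >
        [2,3] "today" : PP/(PP\NP)
        [3,4] "built" : PP\NP
    [4,5] "under" : NP\PP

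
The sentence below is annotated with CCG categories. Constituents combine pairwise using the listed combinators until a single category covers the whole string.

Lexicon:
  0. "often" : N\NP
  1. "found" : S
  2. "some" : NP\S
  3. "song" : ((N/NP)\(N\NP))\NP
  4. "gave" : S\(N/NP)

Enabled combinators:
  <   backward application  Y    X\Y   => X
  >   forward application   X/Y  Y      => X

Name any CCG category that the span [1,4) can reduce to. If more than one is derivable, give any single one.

(N/NP)\(N\NP)

[0,5] S   <
  [0,4] N/NP   <
    [0,1] "often" : N\NP
    [1,4] (N/NP)\(N\NP)   <
      [1,3] NP   <
        [1,2] "found" : S
        [2,3] "some" : NP\S
      [3,4] "song" : ((N/NP)\(N\NP))\NP
  [4,5] "gave" : S\(N/NP)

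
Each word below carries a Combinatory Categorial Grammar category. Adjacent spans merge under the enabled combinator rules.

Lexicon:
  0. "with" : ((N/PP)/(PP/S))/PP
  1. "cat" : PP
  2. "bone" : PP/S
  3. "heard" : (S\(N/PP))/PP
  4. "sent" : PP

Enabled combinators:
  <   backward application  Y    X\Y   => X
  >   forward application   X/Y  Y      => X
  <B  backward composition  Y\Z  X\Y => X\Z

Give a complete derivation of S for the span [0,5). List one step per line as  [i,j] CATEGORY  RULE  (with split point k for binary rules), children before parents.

[0,1] ((N/PP)/(PP/S))/PP  lex  "with"
[1,2] PP  lex  "cat"
[0,2] (N/PP)/(PP/S)  >  k=1
[2,3] PP/S  lex  "bone"
[0,3] N/PP  >  k=2
[3,4] (S\(N/PP))/PP  lex  "heard"
[4,5] PP  lex  "sent"
[3,5] S\(N/PP)  >  k=4
[0,5] S  <  k=3

[0,5] S   <
  [0,3] N/PP   >
    [0,2] (N/PP)/(PP/S)   >
      [0,1] "with" : ((N/PP)/(PP/S))/PP
      [1,2] "cat" : PP
    [2,3] "bone" : PP/S
  [3,5] S\(N/PP)   >
    [3,4] "heard" : (S\(N/PP))/PP
    [4,5] "sent" : PP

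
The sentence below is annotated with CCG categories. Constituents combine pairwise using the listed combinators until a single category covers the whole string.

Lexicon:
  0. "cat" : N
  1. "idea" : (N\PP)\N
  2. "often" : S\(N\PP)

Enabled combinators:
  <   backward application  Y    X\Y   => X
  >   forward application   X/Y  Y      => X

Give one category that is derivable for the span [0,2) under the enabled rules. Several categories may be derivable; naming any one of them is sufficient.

N\PP

[0,3] S   <
  [0,2] N\PP   <
    [0,1] "cat" : N
    [1,2] "idea" : (N\PP)\N
  [2,3] "often" : S\(N\PP)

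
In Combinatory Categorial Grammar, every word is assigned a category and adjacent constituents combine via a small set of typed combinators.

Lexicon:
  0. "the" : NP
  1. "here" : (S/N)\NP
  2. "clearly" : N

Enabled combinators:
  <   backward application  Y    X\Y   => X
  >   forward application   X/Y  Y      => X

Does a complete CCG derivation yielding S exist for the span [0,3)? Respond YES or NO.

[0,3] S   >
  [0,2] S/N   <
    [0,1] "the" : NP
    [1,2] "here" : (S/N)\NP
  [2,3] "clearly" : N

YES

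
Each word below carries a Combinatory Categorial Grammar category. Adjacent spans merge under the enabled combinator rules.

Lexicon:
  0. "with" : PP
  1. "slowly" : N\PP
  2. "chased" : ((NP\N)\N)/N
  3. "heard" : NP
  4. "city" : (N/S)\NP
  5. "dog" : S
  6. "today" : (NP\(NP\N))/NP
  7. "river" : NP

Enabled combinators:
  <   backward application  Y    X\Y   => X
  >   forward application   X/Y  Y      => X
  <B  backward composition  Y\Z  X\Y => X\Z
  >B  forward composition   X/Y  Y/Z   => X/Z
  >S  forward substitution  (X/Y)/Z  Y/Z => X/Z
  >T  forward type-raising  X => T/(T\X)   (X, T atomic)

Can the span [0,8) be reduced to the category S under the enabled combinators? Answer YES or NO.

PP N\PP ((NP\N)\N)/N NP (N/S)\NP S (NP\(NP\N))/NP NP
CKY chart[0,8] = {N/(N\NP), NP, NP/(NP\NP), PP/(PP\NP), S/(S\NP)}; S ∉ chart

NO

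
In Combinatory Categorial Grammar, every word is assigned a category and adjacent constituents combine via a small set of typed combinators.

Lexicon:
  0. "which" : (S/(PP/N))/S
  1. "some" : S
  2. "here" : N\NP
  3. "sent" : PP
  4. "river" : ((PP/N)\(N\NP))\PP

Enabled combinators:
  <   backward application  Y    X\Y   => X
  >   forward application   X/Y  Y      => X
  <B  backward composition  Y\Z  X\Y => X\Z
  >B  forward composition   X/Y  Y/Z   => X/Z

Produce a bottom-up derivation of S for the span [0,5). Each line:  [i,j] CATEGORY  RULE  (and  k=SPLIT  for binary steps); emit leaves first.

[0,5] S   >
  [0,2] S/(PP/N)   >
    [0,1] "which" : (S/(PP/N))/S
    [1,2] "some" : S
  [2,5] PP/N   <
    [2,3] "here" : N\NP
    [3,5] (PP/N)\(N\NP)   <
      [3,4] "sent" : PP
      [4,5] "river" : ((PP/N)\(N\NP))\PP

[0,1] (S/(PP/N))/S  lex  "which"
[1,2] S  lex  "some"
[0,2] S/(PP/N)  >  k=1
[2,3] N\NP  lex  "here"
[3,4] PP  lex  "sent"
[4,5] ((PP/N)\(N\NP))\PP  lex  "river"
[3,5] (PP/N)\(N\NP)  <  k=4
[2,5] PP/N  <  k=3
[0,5] S  >  k=2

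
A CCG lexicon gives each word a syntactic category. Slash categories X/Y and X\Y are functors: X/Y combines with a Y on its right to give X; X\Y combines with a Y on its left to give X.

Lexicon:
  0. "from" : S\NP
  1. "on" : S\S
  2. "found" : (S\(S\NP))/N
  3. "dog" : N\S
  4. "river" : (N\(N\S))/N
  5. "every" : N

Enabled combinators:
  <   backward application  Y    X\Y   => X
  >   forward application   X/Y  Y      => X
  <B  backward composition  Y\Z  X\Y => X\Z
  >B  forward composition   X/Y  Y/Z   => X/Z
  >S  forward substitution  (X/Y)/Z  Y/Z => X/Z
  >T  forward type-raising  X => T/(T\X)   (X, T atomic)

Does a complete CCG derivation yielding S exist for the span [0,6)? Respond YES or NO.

YES

[0,6] S   <
  [0,2] S\NP   <B
    [0,1] "from" : S\NP
    [1,2] "on" : S\S
  [2,6] S\(S\NP)   >
    [2,3] "found" : (S\(S\NP))/N
    [3,6] N   <
      [3,4] "dog" : N\S
      [4,6] N\(N\S)   >
        [4,5] "river" : (N\(N\S))/N
        [5,6] "every" : N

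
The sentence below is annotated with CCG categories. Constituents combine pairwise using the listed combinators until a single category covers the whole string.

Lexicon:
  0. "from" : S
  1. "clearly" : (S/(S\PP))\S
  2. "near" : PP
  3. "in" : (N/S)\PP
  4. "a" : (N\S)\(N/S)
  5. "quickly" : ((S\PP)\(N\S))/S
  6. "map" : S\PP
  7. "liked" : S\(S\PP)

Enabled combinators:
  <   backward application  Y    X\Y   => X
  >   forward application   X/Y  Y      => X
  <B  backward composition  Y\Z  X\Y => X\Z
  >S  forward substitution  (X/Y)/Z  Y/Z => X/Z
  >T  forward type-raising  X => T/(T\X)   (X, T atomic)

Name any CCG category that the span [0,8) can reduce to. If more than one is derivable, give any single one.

S

[0,8] S   >
  [0,2] S/(S\PP)   <
    [0,1] "from" : S
    [1,2] "clearly" : (S/(S\PP))\S
  [2,8] S\PP   <
    [2,5] N\S   <
      [2,4] N/S   <
        [2,3] "near" : PP
        [3,4] "in" : (N/S)\PP
      [4,5] "a" : (N\S)\(N/S)
    [5,8] (S\PP)\(N\S)   >
      [5,6] "quickly" : ((S\PP)\(N\S))/S
      [6,8] S   <
        [6,7] "map" : S\PP
        [7,8] "liked" : S\(S\PP)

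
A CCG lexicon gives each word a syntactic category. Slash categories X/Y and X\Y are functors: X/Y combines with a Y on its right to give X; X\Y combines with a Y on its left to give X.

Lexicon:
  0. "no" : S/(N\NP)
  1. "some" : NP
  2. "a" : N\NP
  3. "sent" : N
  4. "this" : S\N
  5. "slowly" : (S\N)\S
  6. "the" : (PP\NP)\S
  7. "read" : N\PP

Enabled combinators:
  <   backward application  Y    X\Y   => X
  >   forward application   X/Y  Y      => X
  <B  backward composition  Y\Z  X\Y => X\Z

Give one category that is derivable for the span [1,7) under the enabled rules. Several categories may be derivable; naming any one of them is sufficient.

PP\NP

[0,8] S   >
  [0,1] "no" : S/(N\NP)
  [1,8] N\NP   <B
    [1,7] PP\NP   <
      [1,6] S   <
        [1,3] N   <
          [1,2] "some" : NP
          [2,3] "a" : N\NP
        [3,6] S\N   <
          [3,5] S   <
            [3,4] "sent" : N
            [4,5] "this" : S\N
          [5,6] "slowly" : (S\N)\S
      [6,7] "the" : (PP\NP)\S
    [7,8] "read" : N\PP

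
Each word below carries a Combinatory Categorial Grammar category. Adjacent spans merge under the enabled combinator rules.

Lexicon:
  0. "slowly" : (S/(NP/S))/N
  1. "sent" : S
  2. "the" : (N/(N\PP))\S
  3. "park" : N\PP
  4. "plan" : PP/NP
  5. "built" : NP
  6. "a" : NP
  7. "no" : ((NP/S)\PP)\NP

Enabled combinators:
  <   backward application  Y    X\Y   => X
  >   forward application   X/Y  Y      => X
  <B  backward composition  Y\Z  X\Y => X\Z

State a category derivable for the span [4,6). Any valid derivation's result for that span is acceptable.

[0,8] S   >
  [0,4] S/(NP/S)   >
    [0,1] "slowly" : (S/(NP/S))/N
    [1,4] N   >
      [1,3] N/(N\PP)   <
        [1,2] "sent" : S
        [2,3] "the" : (N/(N\PP))\S
      [3,4] "park" : N\PP
  [4,8] NP/S   <
    [4,6] PP   >
      [4,5] "plan" : PP/NP
      [5,6] "built" : NP
    [6,8] (NP/S)\PP   <
      [6,7] "a" : NP
      [7,8] "no" : ((NP/S)\PP)\NP

PP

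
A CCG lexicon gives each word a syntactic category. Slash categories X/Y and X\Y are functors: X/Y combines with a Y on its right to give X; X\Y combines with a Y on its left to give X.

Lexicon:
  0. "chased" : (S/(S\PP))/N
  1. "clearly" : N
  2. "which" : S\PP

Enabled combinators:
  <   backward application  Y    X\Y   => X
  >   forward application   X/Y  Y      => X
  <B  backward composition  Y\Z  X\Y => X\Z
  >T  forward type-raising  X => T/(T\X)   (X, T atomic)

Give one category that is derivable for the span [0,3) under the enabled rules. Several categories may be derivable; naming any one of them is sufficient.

[0,3] S   >
  [0,2] S/(S\PP)   >
    [0,1] "chased" : (S/(S\PP))/N
    [1,2] "clearly" : N
  [2,3] "which" : S\PP

S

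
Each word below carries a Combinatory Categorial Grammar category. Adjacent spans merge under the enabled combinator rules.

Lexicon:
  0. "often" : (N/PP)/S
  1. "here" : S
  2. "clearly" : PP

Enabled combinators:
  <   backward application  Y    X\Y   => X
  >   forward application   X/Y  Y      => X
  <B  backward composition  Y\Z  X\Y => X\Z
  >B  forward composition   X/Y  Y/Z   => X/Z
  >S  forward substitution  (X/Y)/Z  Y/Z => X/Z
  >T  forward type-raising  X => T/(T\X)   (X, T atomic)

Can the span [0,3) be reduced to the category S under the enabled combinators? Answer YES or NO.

NO

(N/PP)/S S PP
CKY chart[0,3] = {N, N/(N\N), N/(PP\PP), NP/(NP\N), PP/(PP\N), S/(S\N)}; S ∉ chart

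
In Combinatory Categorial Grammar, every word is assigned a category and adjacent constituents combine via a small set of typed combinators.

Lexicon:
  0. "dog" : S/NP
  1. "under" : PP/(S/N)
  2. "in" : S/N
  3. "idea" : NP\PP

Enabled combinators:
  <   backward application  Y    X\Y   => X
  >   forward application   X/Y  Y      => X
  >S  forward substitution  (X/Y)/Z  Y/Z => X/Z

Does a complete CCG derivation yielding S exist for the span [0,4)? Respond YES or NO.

YES

[0,4] S   >
  [0,1] "dog" : S/NP
  [1,4] NP   <
    [1,3] PP   >
      [1,2] "under" : PP/(S/N)
      [2,3] "in" : S/N
    [3,4] "idea" : NP\PP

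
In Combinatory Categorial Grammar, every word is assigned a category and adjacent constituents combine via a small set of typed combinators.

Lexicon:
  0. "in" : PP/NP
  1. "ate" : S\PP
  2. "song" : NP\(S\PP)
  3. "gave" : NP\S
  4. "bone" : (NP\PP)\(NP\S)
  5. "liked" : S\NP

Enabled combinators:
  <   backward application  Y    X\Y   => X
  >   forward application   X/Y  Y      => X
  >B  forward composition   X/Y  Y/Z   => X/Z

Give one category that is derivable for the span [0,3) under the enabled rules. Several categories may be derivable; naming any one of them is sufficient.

PP

[0,6] S   <
  [0,5] NP   <
    [0,3] PP   >
      [0,1] "in" : PP/NP
      [1,3] NP   <
        [1,2] "ate" : S\PP
        [2,3] "song" : NP\(S\PP)
    [3,5] NP\PP   <
      [3,4] "gave" : NP\S
      [4,5] "bone" : (NP\PP)\(NP\S)
  [5,6] "liked" : S\NP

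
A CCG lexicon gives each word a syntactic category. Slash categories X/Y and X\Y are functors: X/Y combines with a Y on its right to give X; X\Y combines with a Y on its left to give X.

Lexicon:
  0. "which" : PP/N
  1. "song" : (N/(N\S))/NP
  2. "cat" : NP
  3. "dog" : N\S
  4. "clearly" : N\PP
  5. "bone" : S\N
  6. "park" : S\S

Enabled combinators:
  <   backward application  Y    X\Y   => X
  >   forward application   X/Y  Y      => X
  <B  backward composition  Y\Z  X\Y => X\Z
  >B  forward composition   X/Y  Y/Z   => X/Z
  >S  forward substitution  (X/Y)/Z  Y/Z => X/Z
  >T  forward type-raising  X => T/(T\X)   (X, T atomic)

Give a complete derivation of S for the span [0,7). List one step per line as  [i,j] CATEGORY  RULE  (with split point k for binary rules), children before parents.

[0,1] PP/N  lex  "which"
[1,2] (N/(N\S))/NP  lex  "song"
[2,3] NP  lex  "cat"
[1,3] N/(N\S)  >  k=2
[3,4] N\S  lex  "dog"
[1,4] N  >  k=3
[0,4] PP  >  k=1
[4,5] N\PP  lex  "clearly"
[5,6] S\N  lex  "bone"
[6,7] S\S  lex  "park"
[5,7] S\N  <B  k=6
[4,7] S\PP  <B  k=5
[0,7] S  <  k=4

[0,7] S   <
  [0,4] PP   >
    [0,1] "which" : PP/N
    [1,4] N   >
      [1,3] N/(N\S)   >
        [1,2] "song" : (N/(N\S))/NP
        [2,3] "cat" : NP
      [3,4] "dog" : N\S
  [4,7] S\PP   <B
    [4,5] "clearly" : N\PP
    [5,7] S\N   <B
      [5,6] "bone" : S\N
      [6,7] "park" : S\S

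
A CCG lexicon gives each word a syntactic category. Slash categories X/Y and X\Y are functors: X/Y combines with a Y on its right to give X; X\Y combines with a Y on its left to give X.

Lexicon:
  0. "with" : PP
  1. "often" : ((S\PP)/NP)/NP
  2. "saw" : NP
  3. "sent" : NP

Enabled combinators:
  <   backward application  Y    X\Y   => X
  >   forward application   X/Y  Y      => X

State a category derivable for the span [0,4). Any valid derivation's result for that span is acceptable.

[0,4] S   <
  [0,1] "with" : PP
  [1,4] S\PP   >
    [1,3] (S\PP)/NP   >
      [1,2] "often" : ((S\PP)/NP)/NP
      [2,3] "saw" : NP
    [3,4] "sent" : NP

S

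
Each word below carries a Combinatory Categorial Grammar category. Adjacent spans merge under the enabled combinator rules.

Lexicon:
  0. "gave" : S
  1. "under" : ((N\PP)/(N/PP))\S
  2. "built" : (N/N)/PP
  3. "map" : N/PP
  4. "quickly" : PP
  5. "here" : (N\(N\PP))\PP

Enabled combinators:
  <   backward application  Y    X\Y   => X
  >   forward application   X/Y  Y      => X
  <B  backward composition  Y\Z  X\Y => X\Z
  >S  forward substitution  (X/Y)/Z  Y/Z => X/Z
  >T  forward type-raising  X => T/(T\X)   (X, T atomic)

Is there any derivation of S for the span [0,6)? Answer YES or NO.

NO

S ((N\PP)/(N/PP))\S (N/N)/PP N/PP PP (N\(N\PP))\PP
CKY chart[0,6] = {N, N/(N\N), NP/(NP\N), PP/(PP\N), S/(S\N)}; S ∉ chart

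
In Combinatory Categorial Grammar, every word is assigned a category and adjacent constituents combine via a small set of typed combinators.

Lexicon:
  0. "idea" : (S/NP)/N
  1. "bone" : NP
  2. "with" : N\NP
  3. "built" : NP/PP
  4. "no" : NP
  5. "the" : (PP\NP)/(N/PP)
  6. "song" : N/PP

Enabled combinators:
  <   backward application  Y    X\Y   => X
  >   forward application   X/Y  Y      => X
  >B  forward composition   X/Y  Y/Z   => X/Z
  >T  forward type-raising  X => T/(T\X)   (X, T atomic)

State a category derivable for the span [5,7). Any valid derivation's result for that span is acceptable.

PP\NP

[0,7] S   >
  [0,3] S/NP   >
    [0,1] "idea" : (S/NP)/N
    [1,3] N   <
      [1,2] "bone" : NP
      [2,3] "with" : N\NP
  [3,7] NP   >
    [3,4] "built" : NP/PP
    [4,7] PP   >
      [4,5] PP/(PP\NP)   >T
        [4,5] "no" : NP
      [5,7] PP\NP   >
        [5,6] "the" : (PP\NP)/(N/PP)
        [6,7] "song" : N/PP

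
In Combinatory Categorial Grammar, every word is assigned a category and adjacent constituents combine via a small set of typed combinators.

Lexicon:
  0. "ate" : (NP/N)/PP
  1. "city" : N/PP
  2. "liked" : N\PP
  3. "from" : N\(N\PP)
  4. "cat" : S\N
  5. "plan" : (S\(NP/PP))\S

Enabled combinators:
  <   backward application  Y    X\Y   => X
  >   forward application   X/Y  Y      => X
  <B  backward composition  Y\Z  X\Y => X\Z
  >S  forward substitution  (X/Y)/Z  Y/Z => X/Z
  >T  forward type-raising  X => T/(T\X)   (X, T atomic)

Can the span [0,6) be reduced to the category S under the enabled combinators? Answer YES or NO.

YES

[0,6] S   <
  [0,2] NP/PP   >S
    [0,1] "ate" : (NP/N)/PP
    [1,2] "city" : N/PP
  [2,6] S\(NP/PP)   <
    [2,5] S   <
      [2,4] N   <
        [2,3] "liked" : N\PP
        [3,4] "from" : N\(N\PP)
      [4,5] "cat" : S\N
    [5,6] "plan" : (S\(NP/PP))\S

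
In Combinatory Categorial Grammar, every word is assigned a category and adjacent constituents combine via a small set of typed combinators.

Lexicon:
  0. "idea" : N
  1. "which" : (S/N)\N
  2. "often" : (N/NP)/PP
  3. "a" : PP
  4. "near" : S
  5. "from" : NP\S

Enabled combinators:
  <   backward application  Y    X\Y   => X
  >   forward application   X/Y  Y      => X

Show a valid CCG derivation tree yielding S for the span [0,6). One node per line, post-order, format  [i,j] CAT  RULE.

[0,1] N  lex  "idea"
[1,2] (S/N)\N  lex  "which"
[0,2] S/N  <  k=1
[2,3] (N/NP)/PP  lex  "often"
[3,4] PP  lex  "a"
[2,4] N/NP  >  k=3
[4,5] S  lex  "near"
[5,6] NP\S  lex  "from"
[4,6] NP  <  k=5
[2,6] N  >  k=4
[0,6] S  >  k=2

[0,6] S   >
  [0,2] S/N   <
    [0,1] "idea" : N
    [1,2] "which" : (S/N)\N
  [2,6] N   >
    [2,4] N/NP   >
      [2,3] "often" : (N/NP)/PP
      [3,4] "a" : PP
    [4,6] NP   <
      [4,5] "near" : S
      [5,6] "from" : NP\S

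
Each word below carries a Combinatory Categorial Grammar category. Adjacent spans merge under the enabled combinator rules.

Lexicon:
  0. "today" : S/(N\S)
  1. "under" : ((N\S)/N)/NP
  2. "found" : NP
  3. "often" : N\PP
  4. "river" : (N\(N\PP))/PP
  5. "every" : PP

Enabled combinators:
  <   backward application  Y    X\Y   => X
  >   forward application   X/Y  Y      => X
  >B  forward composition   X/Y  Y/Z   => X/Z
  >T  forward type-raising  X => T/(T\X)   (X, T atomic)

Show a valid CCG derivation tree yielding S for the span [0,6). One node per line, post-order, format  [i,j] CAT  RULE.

[0,1] S/(N\S)  lex  "today"
[1,2] ((N\S)/N)/NP  lex  "under"
[2,3] NP  lex  "found"
[1,3] (N\S)/N  >  k=2
[0,3] S/N  >B  k=1
[3,4] N\PP  lex  "often"
[4,5] (N\(N\PP))/PP  lex  "river"
[5,6] PP  lex  "every"
[4,6] N\(N\PP)  >  k=5
[3,6] N  <  k=4
[0,6] S  >  k=3

[0,6] S   >
  [0,3] S/N   >B
    [0,1] "today" : S/(N\S)
    [1,3] (N\S)/N   >
      [1,2] "under" : ((N\S)/N)/NP
      [2,3] "found" : NP
  [3,6] N   <
    [3,4] "often" : N\PP
    [4,6] N\(N\PP)   >
      [4,5] "river" : (N\(N\PP))/PP
      [5,6] "every" : PP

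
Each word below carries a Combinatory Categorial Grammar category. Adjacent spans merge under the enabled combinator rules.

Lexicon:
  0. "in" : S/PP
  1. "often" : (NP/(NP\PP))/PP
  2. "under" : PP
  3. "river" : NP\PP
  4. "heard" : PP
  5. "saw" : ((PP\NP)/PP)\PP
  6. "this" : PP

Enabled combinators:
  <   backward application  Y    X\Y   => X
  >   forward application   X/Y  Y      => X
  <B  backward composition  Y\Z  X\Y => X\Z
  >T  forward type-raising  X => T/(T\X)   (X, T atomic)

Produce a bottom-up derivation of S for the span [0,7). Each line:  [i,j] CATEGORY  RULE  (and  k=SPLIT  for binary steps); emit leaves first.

[0,7] S   >
  [0,1] "in" : S/PP
  [1,7] PP   <
    [1,4] NP   >
      [1,3] NP/(NP\PP)   >
        [1,2] "often" : (NP/(NP\PP))/PP
        [2,3] "under" : PP
      [3,4] "river" : NP\PP
    [4,7] PP\NP   >
      [4,6] (PP\NP)/PP   <
        [4,5] "heard" : PP
        [5,6] "saw" : ((PP\NP)/PP)\PP
      [6,7] "this" : PP

[0,1] S/PP  lex  "in"
[1,2] (NP/(NP\PP))/PP  lex  "often"
[2,3] PP  lex  "under"
[1,3] NP/(NP\PP)  >  k=2
[3,4] NP\PP  lex  "river"
[1,4] NP  >  k=3
[4,5] PP  lex  "heard"
[5,6] ((PP\NP)/PP)\PP  lex  "saw"
[4,6] (PP\NP)/PP  <  k=5
[6,7] PP  lex  "this"
[4,7] PP\NP  >  k=6
[1,7] PP  <  k=4
[0,7] S  >  k=1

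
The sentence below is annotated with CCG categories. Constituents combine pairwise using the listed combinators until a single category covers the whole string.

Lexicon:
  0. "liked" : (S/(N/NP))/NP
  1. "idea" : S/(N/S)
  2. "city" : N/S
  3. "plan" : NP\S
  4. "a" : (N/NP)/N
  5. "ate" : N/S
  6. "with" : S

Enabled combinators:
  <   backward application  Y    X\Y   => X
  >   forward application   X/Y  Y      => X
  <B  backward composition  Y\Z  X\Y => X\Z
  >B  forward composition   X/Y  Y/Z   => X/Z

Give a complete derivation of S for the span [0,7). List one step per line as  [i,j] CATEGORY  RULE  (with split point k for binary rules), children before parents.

[0,7] S   >
  [0,4] S/(N/NP)   >
    [0,1] "liked" : (S/(N/NP))/NP
    [1,4] NP   <
      [1,3] S   >
        [1,2] "idea" : S/(N/S)
        [2,3] "city" : N/S
      [3,4] "plan" : NP\S
  [4,7] N/NP   >
    [4,5] "a" : (N/NP)/N
    [5,7] N   >
      [5,6] "ate" : N/S
      [6,7] "with" : S

[0,1] (S/(N/NP))/NP  lex  "liked"
[1,2] S/(N/S)  lex  "idea"
[2,3] N/S  lex  "city"
[1,3] S  >  k=2
[3,4] NP\S  lex  "plan"
[1,4] NP  <  k=3
[0,4] S/(N/NP)  >  k=1
[4,5] (N/NP)/N  lex  "a"
[5,6] N/S  lex  "ate"
[6,7] S  lex  "with"
[5,7] N  >  k=6
[4,7] N/NP  >  k=5
[0,7] S  >  k=4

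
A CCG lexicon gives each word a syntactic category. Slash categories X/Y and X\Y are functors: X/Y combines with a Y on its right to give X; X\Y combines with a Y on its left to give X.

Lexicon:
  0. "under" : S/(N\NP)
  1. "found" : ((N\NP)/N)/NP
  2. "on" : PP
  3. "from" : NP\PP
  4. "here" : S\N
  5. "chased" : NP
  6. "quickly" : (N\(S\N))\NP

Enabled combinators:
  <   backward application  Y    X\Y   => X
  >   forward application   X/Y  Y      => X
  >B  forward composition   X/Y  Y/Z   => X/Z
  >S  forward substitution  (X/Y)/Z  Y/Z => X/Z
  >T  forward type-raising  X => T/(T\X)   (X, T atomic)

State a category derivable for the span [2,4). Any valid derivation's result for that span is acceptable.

NP

[0,7] S   >
  [0,4] S/N   >B
    [0,1] "under" : S/(N\NP)
    [1,4] (N\NP)/N   >
      [1,2] "found" : ((N\NP)/N)/NP
      [2,4] NP   >
        [2,3] NP/(NP\PP)   >T
          [2,3] "on" : PP
        [3,4] "from" : NP\PP
  [4,7] N   <
    [4,5] "here" : S\N
    [5,7] N\(S\N)   <
      [5,6] "chased" : NP
      [6,7] "quickly" : (N\(S\N))\NP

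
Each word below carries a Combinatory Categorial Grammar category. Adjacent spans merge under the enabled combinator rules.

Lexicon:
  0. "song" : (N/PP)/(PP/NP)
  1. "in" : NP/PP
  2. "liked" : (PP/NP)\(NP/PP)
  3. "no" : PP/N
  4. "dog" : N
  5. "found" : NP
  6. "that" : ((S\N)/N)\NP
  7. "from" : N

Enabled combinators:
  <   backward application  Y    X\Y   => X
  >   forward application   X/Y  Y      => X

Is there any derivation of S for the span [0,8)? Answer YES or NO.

[0,8] S   <
  [0,5] N   >
    [0,3] N/PP   >
      [0,1] "song" : (N/PP)/(PP/NP)
      [1,3] PP/NP   <
        [1,2] "in" : NP/PP
        [2,3] "liked" : (PP/NP)\(NP/PP)
    [3,5] PP   >
      [3,4] "no" : PP/N
      [4,5] "dog" : N
  [5,8] S\N   >
    [5,7] (S\N)/N   <
      [5,6] "found" : NP
      [6,7] "that" : ((S\N)/N)\NP
    [7,8] "from" : N

YES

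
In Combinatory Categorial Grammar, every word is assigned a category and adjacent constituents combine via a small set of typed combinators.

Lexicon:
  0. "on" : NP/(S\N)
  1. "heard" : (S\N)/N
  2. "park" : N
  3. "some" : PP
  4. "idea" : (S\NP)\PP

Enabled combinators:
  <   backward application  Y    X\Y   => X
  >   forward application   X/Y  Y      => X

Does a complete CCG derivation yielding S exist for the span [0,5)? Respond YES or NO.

[0,5] S   <
  [0,3] NP   >
    [0,1] "on" : NP/(S\N)
    [1,3] S\N   >
      [1,2] "heard" : (S\N)/N
      [2,3] "park" : N
  [3,5] S\NP   <
    [3,4] "some" : PP
    [4,5] "idea" : (S\NP)\PP

YES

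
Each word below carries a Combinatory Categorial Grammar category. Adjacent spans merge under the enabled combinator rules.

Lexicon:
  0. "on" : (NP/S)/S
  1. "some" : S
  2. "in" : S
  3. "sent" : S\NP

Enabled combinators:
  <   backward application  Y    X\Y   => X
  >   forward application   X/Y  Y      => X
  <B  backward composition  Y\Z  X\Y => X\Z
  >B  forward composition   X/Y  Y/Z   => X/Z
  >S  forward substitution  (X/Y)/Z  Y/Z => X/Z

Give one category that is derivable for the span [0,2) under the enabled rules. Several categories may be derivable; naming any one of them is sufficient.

NP/S

[0,4] S   <
  [0,3] NP   >
    [0,2] NP/S   >
      [0,1] "on" : (NP/S)/S
      [1,2] "some" : S
    [2,3] "in" : S
  [3,4] "sent" : S\NP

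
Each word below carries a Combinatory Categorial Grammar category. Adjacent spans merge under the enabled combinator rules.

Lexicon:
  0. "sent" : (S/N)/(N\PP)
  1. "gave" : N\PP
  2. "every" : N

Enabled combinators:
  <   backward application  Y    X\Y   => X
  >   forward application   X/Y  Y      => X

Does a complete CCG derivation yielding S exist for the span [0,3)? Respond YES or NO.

YES

[0,3] S   >
  [0,2] S/N   >
    [0,1] "sent" : (S/N)/(N\PP)
    [1,2] "gave" : N\PP
  [2,3] "every" : N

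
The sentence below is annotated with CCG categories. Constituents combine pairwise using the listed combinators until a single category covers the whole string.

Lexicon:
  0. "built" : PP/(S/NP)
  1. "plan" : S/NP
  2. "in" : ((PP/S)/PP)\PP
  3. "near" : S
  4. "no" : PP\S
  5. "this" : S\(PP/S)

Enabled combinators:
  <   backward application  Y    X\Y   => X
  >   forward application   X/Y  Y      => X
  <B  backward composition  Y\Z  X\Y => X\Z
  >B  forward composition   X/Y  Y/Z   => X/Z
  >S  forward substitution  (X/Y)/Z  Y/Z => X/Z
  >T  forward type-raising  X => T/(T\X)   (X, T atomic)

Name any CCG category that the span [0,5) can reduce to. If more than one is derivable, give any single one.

[0,6] S   <
  [0,5] PP/S   >
    [0,3] (PP/S)/PP   <
      [0,2] PP   >
        [0,1] "built" : PP/(S/NP)
        [1,2] "plan" : S/NP
      [2,3] "in" : ((PP/S)/PP)\PP
    [3,5] PP   <
      [3,4] "near" : S
      [4,5] "no" : PP\S
  [5,6] "this" : S\(PP/S)

PP/S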